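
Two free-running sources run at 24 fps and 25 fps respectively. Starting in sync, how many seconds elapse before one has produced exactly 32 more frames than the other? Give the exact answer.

32 seconds

The gap grows by |25 − 24| = 1 frame per second.
Time for a 32-frame gap: 32 ÷ (1) = 32 s.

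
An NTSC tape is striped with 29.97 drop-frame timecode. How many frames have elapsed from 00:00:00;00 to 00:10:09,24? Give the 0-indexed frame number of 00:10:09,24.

18276

Complete 10-minute blocks: 1, each 17982 frames → 17982.
Remaining 0 whole minutes in the current block: 0 frames.
Within the current minute: 9 × 30 + 24 = 294. Total = 17982 + 0 + 294 = 18276.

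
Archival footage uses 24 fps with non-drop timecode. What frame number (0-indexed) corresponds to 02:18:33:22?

frame 199534

Total seconds to the label: (2 × 3600 + 18 × 60 + 33) = 8313.
Frame index = 8313 × 24 + 22 = 199534.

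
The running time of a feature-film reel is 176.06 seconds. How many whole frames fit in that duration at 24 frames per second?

4225 frames

Frames = 176.06 × 24 = 105636/25 ≈ 4225.4400.
Complete frames: 4225.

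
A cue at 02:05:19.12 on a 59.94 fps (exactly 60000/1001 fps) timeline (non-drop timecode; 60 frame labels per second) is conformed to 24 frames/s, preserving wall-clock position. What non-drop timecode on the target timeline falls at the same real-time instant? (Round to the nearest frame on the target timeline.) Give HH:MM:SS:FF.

02:05:26:17

Source frame index: (2×3600 + 5×60 + 19) × 60 + 12 = 451152.
Real time: 451152 / (60000/1001) = 9408399/1250 s.
Target frame: (9408399/1250) × (24) = 112900788/625 ≈ 180641.261 → 180641.
At 24 labels/s: frame 180641 → 02:05:26:17.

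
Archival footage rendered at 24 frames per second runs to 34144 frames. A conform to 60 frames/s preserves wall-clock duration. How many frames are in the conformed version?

85360 frames

Target frames = source frames × (target rate / source rate) = 34144 × (60)/(24) = 34144 × 5/2 = 85360.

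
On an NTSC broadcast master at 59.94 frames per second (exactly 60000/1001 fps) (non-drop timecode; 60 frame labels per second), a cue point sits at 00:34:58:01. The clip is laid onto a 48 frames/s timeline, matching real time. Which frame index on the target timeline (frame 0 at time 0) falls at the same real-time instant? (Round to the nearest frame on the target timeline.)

Source frame index: (0×3600 + 34×60 + 58) × 60 + 1 = 125881.
Real time: 125881 / (60000/1001) = 126006881/60000 s.
Target frame: (126006881/60000) × (48) = 126006881/1250 ≈ 100805.505 → 100806.

frame 100806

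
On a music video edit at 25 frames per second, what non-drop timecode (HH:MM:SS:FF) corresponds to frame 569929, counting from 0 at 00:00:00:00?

569929 ÷ 25 = 22797 full seconds, remainder 4 frames.
22797 s = 6 h 19 min 57 s.
Timecode: 06:19:57:04.

06:19:57:04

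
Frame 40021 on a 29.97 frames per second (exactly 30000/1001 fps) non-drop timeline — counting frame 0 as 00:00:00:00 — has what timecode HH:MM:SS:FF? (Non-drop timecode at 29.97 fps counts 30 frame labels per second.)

00:22:14:01

40021 ÷ 30 = 1334 full seconds, remainder 1 frame.
1334 s = 0 h 22 min 14 s.
Timecode: 00:22:14:01.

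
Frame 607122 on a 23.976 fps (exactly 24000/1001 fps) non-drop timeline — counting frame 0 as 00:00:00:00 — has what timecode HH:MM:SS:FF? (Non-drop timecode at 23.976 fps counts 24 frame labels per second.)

607122 ÷ 24 = 25296 full seconds, remainder 18 frames.
25296 s = 7 h 1 min 36 s.
Timecode: 07:01:36:18.

07:01:36:18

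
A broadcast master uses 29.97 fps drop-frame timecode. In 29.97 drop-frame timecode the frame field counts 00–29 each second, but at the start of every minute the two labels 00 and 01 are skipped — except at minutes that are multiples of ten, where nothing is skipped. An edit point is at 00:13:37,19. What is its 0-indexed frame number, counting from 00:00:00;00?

As if non-drop at 30 labels/s: (0 × 3600 + 13 × 60 + 37) × 30 + 19 = 24529.
Minute boundaries passed: 13; those not divisible by 10: 13 − 1 = 12; dropped labels = 2 × 12 = 24.
Actual frame index = 24529 − 24 = 24505.

24505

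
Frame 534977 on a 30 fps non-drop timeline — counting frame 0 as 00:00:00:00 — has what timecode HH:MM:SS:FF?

04:57:12:17

534977 ÷ 30 = 17832 full seconds, remainder 17 frames.
17832 s = 4 h 57 min 12 s.
Timecode: 04:57:12:17.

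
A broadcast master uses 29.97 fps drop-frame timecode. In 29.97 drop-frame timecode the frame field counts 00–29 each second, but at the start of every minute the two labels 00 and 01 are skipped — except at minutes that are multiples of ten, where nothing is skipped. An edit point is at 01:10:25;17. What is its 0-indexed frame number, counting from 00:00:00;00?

126641

As if non-drop at 30 labels/s: (1 × 3600 + 10 × 60 + 25) × 30 + 17 = 126767.
Minute boundaries passed: 70; those not divisible by 10: 70 − 7 = 63; dropped labels = 2 × 63 = 126.
Actual frame index = 126767 − 126 = 126641.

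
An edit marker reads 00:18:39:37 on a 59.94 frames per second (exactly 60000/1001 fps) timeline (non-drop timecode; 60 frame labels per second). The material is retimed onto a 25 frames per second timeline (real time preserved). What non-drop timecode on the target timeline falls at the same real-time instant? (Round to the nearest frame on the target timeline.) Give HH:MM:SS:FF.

00:18:40:18

Source frame index: (0×3600 + 18×60 + 39) × 60 + 37 = 67177.
Real time: 67177 / (60000/1001) = 67244177/60000 s.
Target frame: (67244177/60000) × (25) = 67244177/2400 ≈ 28018.407 → 28018.
At 25 labels/s: frame 28018 → 00:18:40:18.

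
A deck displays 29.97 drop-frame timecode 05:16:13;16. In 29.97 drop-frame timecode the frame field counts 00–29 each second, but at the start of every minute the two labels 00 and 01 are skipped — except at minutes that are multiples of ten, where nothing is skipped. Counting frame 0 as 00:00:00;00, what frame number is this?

Complete 10-minute blocks: 31, each 17982 frames → 557442.
Remaining 6 whole minutes in the current block: 1800 + 5 × 1798 = 10790 frames.
Within the current minute: 13 × 30 + 16 − 2 = 404 (labels ;00/;01 skipped at this minute). Total = 557442 + 10790 + 404 = 568636.

568636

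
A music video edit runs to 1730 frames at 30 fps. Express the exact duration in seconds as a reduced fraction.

173/3 seconds

Running time = 1730 ÷ (30) = 1730 × 1/30 = 173/3 s.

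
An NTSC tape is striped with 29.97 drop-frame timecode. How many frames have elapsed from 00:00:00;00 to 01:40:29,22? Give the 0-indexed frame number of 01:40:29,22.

180712

Complete 10-minute blocks: 10, each 17982 frames → 179820.
Remaining 0 whole minutes in the current block: 0 frames.
Within the current minute: 29 × 30 + 22 = 892. Total = 179820 + 0 + 892 = 180712.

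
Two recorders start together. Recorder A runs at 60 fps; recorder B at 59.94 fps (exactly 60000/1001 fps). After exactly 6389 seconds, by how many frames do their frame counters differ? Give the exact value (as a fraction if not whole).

383340/1001 frames

A emits 60 × 6389 = 383340 frames; B emits 60000/1001 × 6389 = 383340000/1001.
Difference = 383340/1001 frames (≈ 382.9570); B is behind A.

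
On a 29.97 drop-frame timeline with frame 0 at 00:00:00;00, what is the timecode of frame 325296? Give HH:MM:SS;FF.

03:00:54;00

Ten DF minutes hold 17982 frames, so frame 325296 lies in block 18 (frames 323676–341657) with 1620 frames into that block.
The block's first minute is 1800 frames and the rest 1798 each; 1620 frames reaches minute 0, so 18 × 18 + 0 × 2 = 324 labels have been skipped so far.
Adding those back, label number 325296 + 324 = 325620 at 30 labels/s is 10854 s + 0 f = 3 h 0 min 54 s frame 0, i.e. 03:00:54;00.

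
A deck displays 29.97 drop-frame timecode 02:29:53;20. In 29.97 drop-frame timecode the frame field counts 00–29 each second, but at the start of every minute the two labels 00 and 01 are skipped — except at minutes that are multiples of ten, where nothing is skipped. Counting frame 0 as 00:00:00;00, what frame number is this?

269540

Complete 10-minute blocks: 14, each 17982 frames → 251748.
Remaining 9 whole minutes in the current block: 1800 + 8 × 1798 = 16184 frames.
Within the current minute: 53 × 30 + 20 − 2 = 1608 (labels ;00/;01 skipped at this minute). Total = 251748 + 16184 + 1608 = 269540.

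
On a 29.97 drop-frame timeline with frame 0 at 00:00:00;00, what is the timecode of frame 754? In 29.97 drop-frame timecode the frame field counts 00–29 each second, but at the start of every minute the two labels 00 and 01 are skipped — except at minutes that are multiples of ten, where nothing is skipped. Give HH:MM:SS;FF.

Each 10-minute DF block holds 10 × 60 × 30 − 9 × 2 = 17982 frames. 754 ÷ 17982 → 0 full blocks, remainder 754.
Within the partial block the first minute is 1800 frames and each further minute 1798, so 0 further minute boundaries passed. Total skipped labels = 18 × 0 + 2 × 0 = 0.
Non-drop label index = 754 + 0 = 754; at 30 labels/s that is 00:00:25:04, i.e. DF 00:00:25;04.

00:00:25;04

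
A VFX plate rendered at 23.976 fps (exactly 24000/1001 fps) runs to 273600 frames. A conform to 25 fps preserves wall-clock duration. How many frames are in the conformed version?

285285 frames

Target frames = source frames × (target rate / source rate) = 273600 × (25)/(24000/1001) = 273600 × 1001/960 = 285285.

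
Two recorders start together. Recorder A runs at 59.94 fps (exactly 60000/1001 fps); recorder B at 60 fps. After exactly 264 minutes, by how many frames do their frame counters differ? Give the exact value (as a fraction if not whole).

264 min = 15840 s.
A emits 60000/1001 × 15840 = 86400000/91 frames; B emits 60 × 15840 = 950400.
Difference = 86400/91 frames (≈ 949.4505); B is ahead of A.

86400/91 frames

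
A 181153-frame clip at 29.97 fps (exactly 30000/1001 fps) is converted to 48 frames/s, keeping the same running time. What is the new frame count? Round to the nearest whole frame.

Frames at target rate = 181153 × (48) / (30000/1001) = 181334153/625 ≈ 290134.645.
Nearest whole frame: 290135.

290135 frames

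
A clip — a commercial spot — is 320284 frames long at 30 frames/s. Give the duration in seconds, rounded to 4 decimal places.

10676.1333 seconds

Running time = 320284 × 1/30 = 160142/15 s ≈ 10676.1333 s.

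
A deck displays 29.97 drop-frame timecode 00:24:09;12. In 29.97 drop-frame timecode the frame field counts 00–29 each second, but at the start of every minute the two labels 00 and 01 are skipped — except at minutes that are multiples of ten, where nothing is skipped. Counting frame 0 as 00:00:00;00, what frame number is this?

43438

Complete 10-minute blocks: 2, each 17982 frames → 35964.
Remaining 4 whole minutes in the current block: 1800 + 3 × 1798 = 7194 frames.
Within the current minute: 9 × 30 + 12 − 2 = 280 (labels ;00/;01 skipped at this minute). Total = 35964 + 7194 + 280 = 43438.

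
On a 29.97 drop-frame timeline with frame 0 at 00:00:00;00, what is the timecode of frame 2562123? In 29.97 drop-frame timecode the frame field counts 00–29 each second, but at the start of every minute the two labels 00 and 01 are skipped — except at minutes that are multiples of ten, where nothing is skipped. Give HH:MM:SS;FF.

Ten DF minutes hold 17982 frames, so frame 2562123 lies in block 142 (frames 2553444–2571425) with 8679 frames into that block.
The block's first minute is 1800 frames and the rest 1798 each; 8679 frames reaches minute 4, so 142 × 18 + 4 × 2 = 2564 labels have been skipped so far.
Adding those back, label number 2562123 + 2564 = 2564687 at 30 labels/s is 85489 s + 17 f = 23 h 44 min 49 s frame 17, i.e. 23:44:49;17.

23:44:49;17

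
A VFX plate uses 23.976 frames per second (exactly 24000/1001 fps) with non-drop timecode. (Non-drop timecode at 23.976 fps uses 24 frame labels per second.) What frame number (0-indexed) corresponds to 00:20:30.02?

frame 29522

Total seconds to the label: (0 × 3600 + 20 × 60 + 30) = 1230.
Frame index = 1230 × 24 + 2 = 29522.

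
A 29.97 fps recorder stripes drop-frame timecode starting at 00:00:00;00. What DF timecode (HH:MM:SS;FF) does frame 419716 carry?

Ten DF minutes hold 17982 frames, so frame 419716 lies in block 23 (frames 413586–431567) with 6130 frames into that block.
The block's first minute is 1800 frames and the rest 1798 each; 6130 frames reaches minute 3, so 23 × 18 + 3 × 2 = 420 labels have been skipped so far.
Adding those back, label number 419716 + 420 = 420136 at 30 labels/s is 14004 s + 16 f = 3 h 53 min 24 s frame 16, i.e. 03:53:24;16.

03:53:24;16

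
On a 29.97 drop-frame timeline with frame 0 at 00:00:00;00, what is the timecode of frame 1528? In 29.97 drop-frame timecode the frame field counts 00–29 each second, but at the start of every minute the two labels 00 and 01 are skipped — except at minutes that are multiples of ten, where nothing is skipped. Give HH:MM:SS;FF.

00:00:50;28

Each 10-minute DF block holds 10 × 60 × 30 − 9 × 2 = 17982 frames. 1528 ÷ 17982 → 0 full blocks, remainder 1528.
Within the partial block the first minute is 1800 frames and each further minute 1798, so 0 further minute boundaries passed. Total skipped labels = 18 × 0 + 2 × 0 = 0.
Non-drop label index = 1528 + 0 = 1528; at 30 labels/s that is 00:00:50:28, i.e. DF 00:00:50;28.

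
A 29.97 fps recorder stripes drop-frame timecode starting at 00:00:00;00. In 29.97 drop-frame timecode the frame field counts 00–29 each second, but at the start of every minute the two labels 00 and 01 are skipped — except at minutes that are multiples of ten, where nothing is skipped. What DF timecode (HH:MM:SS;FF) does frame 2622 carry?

00:01:27;14

Ten DF minutes hold 17982 frames, so frame 2622 lies in block 0 (frames 0–17981) with 2622 frames into that block.
The block's first minute is 1800 frames and the rest 1798 each; 2622 frames reaches minute 1, so 0 × 18 + 1 × 2 = 2 labels have been skipped so far.
Adding those back, label number 2622 + 2 = 2624 at 30 labels/s is 87 s + 14 f = 0 h 1 min 27 s frame 14, i.e. 00:01:27;14.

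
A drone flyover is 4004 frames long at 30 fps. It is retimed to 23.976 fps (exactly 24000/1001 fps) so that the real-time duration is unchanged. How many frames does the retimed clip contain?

Target frames = source frames × (target rate / source rate) = 4004 × (24000/1001)/(30) = 4004 × 800/1001 = 3200.

3200 frames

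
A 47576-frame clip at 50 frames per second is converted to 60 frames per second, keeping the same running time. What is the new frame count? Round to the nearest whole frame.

Frames at target rate = 47576 × (60) / (50) = 285456/5 ≈ 57091.200.
Nearest whole frame: 57091.

57091 frames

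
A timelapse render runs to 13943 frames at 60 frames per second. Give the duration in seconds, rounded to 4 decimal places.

Running time = 13943 × 1/60 = 13943/60 s ≈ 232.3833 s.

232.3833 seconds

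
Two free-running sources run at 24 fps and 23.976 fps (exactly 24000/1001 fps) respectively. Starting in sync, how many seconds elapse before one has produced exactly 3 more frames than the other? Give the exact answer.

125.125 seconds

The gap grows by |24000/1001 − 24| = 24/1001 frames per second.
Time for a 3-frame gap: 3 ÷ (24/1001) = 125.125 s.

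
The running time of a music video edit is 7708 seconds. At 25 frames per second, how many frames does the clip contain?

Frames = 7708 × 25 = 192700.

192700 frames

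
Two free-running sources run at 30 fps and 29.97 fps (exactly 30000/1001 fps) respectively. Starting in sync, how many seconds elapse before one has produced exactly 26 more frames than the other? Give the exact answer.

13013/15 seconds

The gap grows by |30000/1001 − 30| = 30/1001 frames per second.
Time for a 26-frame gap: 26 ÷ (30/1001) = 13013/15 s.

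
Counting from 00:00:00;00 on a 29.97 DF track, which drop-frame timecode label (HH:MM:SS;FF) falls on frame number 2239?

00:01:14;21

Ten DF minutes hold 17982 frames, so frame 2239 lies in block 0 (frames 0–17981) with 2239 frames into that block.
The block's first minute is 1800 frames and the rest 1798 each; 2239 frames reaches minute 1, so 0 × 18 + 1 × 2 = 2 labels have been skipped so far.
Adding those back, label number 2239 + 2 = 2241 at 30 labels/s is 74 s + 21 f = 0 h 1 min 14 s frame 21, i.e. 00:01:14;21.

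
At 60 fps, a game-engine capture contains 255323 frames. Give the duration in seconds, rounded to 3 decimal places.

Running time = 255323 × 1/60 = 255323/60 s ≈ 4255.383 s.

4255.383 seconds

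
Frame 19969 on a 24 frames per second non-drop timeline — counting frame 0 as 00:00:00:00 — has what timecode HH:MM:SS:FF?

19969 ÷ 24 = 832 full seconds, remainder 1 frame.
832 s = 0 h 13 min 52 s.
Timecode: 00:13:52:01.

00:13:52:01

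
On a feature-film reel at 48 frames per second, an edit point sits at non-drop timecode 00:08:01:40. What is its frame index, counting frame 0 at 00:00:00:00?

Total seconds to the label: (0 × 3600 + 8 × 60 + 1) = 481.
Frame index = 481 × 48 + 40 = 23128.

frame 23128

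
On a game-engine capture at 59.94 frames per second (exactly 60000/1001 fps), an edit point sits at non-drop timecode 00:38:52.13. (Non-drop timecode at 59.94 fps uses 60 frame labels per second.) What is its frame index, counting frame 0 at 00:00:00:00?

frame 139933

Total seconds to the label: (0 × 3600 + 38 × 60 + 52) = 2332.
Frame index = 2332 × 60 + 13 = 139933.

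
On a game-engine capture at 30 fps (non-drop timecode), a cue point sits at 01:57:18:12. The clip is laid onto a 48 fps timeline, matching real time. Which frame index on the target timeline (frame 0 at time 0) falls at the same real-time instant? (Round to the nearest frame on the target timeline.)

Source frame index: (1×3600 + 57×60 + 18) × 30 + 12 = 211152.
Real time: 211152 / (30) = 35192/5 s.
Target frame: (35192/5) × (48) = 1689216/5 ≈ 337843.200 → 337843.

frame 337843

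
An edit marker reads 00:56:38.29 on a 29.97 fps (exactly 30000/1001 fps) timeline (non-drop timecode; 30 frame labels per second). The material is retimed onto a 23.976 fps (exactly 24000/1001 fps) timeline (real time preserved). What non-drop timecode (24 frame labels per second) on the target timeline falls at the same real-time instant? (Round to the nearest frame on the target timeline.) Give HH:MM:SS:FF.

Source frame index: (0×3600 + 56×60 + 38) × 30 + 29 = 101969.
Real time: 101969 / (30000/1001) = 102070969/30000 s.
Target frame: (102070969/30000) × (24000/1001) = 407876/5 ≈ 81575.200 → 81575.
At 24 labels/s: frame 81575 → 00:56:38:23.

00:56:38:23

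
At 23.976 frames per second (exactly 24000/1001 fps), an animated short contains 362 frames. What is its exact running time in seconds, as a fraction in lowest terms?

Running time = 362 ÷ (24000/1001) = 362 × 1001/24000 = 181181/12000 s.

181181/12000 seconds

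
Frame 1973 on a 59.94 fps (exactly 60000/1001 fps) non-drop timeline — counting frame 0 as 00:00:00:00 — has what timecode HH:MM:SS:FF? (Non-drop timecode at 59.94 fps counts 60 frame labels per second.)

1973 ÷ 60 = 32 full seconds, remainder 53 frames.
32 s = 0 h 0 min 32 s.
Timecode: 00:00:32:53.

00:00:32:53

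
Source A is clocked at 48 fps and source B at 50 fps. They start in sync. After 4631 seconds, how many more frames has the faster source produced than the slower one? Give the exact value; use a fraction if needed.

9262 frames

A emits 48 × 4631 = 222288 frames; B emits 50 × 4631 = 231550.
Difference = 9262 frames; B is ahead of A.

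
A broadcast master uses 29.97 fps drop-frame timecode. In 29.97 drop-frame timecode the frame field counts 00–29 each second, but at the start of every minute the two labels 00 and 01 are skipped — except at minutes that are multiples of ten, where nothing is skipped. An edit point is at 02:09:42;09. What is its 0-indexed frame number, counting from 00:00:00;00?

233235

Complete 10-minute blocks: 12, each 17982 frames → 215784.
Remaining 9 whole minutes in the current block: 1800 + 8 × 1798 = 16184 frames.
Within the current minute: 42 × 30 + 9 − 2 = 1267 (labels ;00/;01 skipped at this minute). Total = 215784 + 16184 + 1267 = 233235.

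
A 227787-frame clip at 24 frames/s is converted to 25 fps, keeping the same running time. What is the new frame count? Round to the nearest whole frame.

Frames at target rate = 227787 × (25) / (24) = 1898225/8 ≈ 237278.125.
Nearest whole frame: 237278.

237278 frames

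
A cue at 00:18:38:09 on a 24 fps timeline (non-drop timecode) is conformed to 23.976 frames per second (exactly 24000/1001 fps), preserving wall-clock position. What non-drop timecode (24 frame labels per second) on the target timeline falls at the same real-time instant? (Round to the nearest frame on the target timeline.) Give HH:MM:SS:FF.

Source frame index: (0×3600 + 18×60 + 38) × 24 + 9 = 26841.
Real time: 26841 / (24) = 8947/8 s.
Target frame: (8947/8) × (24000/1001) = 26841000/1001 ≈ 26814.186 → 26814.
At 24 labels/s: frame 26814 → 00:18:37:06.

00:18:37:06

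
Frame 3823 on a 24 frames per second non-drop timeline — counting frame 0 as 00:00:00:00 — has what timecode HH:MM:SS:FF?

00:02:39:07

3823 ÷ 24 = 159 full seconds, remainder 7 frames.
159 s = 0 h 2 min 39 s.
Timecode: 00:02:39:07.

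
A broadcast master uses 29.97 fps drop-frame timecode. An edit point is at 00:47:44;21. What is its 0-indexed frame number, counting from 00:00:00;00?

85855

Complete 10-minute blocks: 4, each 17982 frames → 71928.
Remaining 7 whole minutes in the current block: 1800 + 6 × 1798 = 12588 frames.
Within the current minute: 44 × 30 + 21 − 2 = 1339 (labels ;00/;01 skipped at this minute). Total = 71928 + 12588 + 1339 = 85855.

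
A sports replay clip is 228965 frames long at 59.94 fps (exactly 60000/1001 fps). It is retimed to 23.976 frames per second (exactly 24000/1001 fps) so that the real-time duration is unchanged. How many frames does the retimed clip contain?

91586 frames

Target frames = source frames × (target rate / source rate) = 228965 × (24000/1001)/(60000/1001) = 228965 × 2/5 = 91586.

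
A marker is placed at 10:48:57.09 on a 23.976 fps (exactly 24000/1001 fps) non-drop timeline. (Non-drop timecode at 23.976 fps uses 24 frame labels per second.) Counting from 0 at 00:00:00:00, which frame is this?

934497

Total seconds to the label: (10 × 3600 + 48 × 60 + 57) = 38937.
Frame index = 38937 × 24 + 9 = 934497.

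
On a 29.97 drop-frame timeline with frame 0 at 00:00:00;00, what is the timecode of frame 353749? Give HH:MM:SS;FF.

Ten DF minutes hold 17982 frames, so frame 353749 lies in block 19 (frames 341658–359639) with 12091 frames into that block.
The block's first minute is 1800 frames and the rest 1798 each; 12091 frames reaches minute 6, so 19 × 18 + 6 × 2 = 354 labels have been skipped so far.
Adding those back, label number 353749 + 354 = 354103 at 30 labels/s is 11803 s + 13 f = 3 h 16 min 43 s frame 13, i.e. 03:16:43;13.

03:16:43;13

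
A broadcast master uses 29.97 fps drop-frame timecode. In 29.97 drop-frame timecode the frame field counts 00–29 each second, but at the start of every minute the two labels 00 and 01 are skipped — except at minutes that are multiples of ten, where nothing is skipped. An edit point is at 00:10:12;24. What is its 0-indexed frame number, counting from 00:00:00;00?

As if non-drop at 30 labels/s: (0 × 3600 + 10 × 60 + 12) × 30 + 24 = 18384.
Minute boundaries passed: 10; those not divisible by 10: 10 − 1 = 9; dropped labels = 2 × 9 = 18.
Actual frame index = 18384 − 18 = 18366.

18366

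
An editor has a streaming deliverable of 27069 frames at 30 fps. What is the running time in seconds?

902.3 seconds

Running time = 27069 / (30) = 902.3 s.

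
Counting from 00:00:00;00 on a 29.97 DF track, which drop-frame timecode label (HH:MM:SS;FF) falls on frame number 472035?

04:22:30;07

Each 10-minute DF block holds 10 × 60 × 30 − 9 × 2 = 17982 frames. 472035 ÷ 17982 → 26 full blocks, remainder 4503.
Within the partial block the first minute is 1800 frames and each further minute 1798, so 2 further minute boundaries passed. Total skipped labels = 18 × 26 + 2 × 2 = 472.
Non-drop label index = 472035 + 472 = 472507; at 30 labels/s that is 04:22:30:07, i.e. DF 04:22:30;07.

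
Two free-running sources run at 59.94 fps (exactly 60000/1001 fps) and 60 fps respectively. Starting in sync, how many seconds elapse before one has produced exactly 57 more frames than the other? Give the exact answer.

The gap grows by |60 − 60000/1001| = 60/1001 frames per second.
Time for a 57-frame gap: 57 ÷ (60/1001) = 950.95 s.

950.95 seconds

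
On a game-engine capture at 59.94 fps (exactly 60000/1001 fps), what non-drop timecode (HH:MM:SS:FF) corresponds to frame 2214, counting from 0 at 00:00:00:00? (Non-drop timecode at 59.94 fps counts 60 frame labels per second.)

2214 ÷ 60 = 36 full seconds, remainder 54 frames.
36 s = 0 h 0 min 36 s.
Timecode: 00:00:36:54.

00:00:36:54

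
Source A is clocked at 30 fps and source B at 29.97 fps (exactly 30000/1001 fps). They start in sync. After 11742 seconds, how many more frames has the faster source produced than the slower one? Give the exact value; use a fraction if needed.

352260/1001 frames

A emits 30 × 11742 = 352260 frames; B emits 30000/1001 × 11742 = 352260000/1001.
Difference = 352260/1001 frames (≈ 351.9081); B is behind A.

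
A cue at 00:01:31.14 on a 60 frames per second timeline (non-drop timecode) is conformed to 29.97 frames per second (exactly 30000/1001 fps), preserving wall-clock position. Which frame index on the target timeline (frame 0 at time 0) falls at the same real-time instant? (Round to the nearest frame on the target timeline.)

Source frame index: (0×3600 + 1×60 + 31) × 60 + 14 = 5474.
Real time: 5474 / (60) = 2737/30 s.
Target frame: (2737/30) × (30000/1001) = 391000/143 ≈ 2734.266 → 2734.

frame 2734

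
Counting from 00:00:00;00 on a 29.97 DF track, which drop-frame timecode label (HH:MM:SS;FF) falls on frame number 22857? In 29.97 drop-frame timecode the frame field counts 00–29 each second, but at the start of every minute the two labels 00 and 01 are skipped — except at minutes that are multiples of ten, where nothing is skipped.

00:12:42;19

Each 10-minute DF block holds 10 × 60 × 30 − 9 × 2 = 17982 frames. 22857 ÷ 17982 → 1 full block, remainder 4875.
Within the partial block the first minute is 1800 frames and each further minute 1798, so 2 further minute boundaries passed. Total skipped labels = 18 × 1 + 2 × 2 = 22.
Non-drop label index = 22857 + 22 = 22879; at 30 labels/s that is 00:12:42:19, i.e. DF 00:12:42;19.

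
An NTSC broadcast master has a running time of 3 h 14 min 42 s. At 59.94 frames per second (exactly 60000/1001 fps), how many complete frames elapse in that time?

3 h 14 min 42 s = 11682 s.
Frames = 11682 × 60000/1001 = 63720000/91 ≈ 700219.7802.
Complete frames: 700219.

700219 frames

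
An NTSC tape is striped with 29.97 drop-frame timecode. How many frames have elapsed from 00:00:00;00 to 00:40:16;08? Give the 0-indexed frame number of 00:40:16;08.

Complete 10-minute blocks: 4, each 17982 frames → 71928.
Remaining 0 whole minutes in the current block: 0 frames.
Within the current minute: 16 × 30 + 8 = 488. Total = 71928 + 0 + 488 = 72416.

72416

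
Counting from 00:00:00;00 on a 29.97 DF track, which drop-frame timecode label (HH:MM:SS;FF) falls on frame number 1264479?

11:43:11;15

Each 10-minute DF block holds 10 × 60 × 30 − 9 × 2 = 17982 frames. 1264479 ÷ 17982 → 70 full blocks, remainder 5739.
Within the partial block the first minute is 1800 frames and each further minute 1798, so 3 further minute boundaries passed. Total skipped labels = 18 × 70 + 2 × 3 = 1266.
Non-drop label index = 1264479 + 1266 = 1265745; at 30 labels/s that is 11:43:11:15, i.e. DF 11:43:11;15.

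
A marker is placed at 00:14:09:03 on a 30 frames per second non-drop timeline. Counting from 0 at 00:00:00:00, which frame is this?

25473

Total seconds to the label: (0 × 3600 + 14 × 60 + 9) = 849.
Frame index = 849 × 30 + 3 = 25473.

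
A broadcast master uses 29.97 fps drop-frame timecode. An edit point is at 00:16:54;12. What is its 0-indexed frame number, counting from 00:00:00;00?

As if non-drop at 30 labels/s: (0 × 3600 + 16 × 60 + 54) × 30 + 12 = 30432.
Minute boundaries passed: 16; those not divisible by 10: 16 − 1 = 15; dropped labels = 2 × 15 = 30.
Actual frame index = 30432 − 30 = 30402.

30402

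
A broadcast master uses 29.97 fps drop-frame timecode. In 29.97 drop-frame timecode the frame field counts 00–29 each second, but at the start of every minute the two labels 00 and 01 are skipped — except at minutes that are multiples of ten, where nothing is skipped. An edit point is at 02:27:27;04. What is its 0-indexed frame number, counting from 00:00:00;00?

Complete 10-minute blocks: 14, each 17982 frames → 251748.
Remaining 7 whole minutes in the current block: 1800 + 6 × 1798 = 12588 frames.
Within the current minute: 27 × 30 + 4 − 2 = 812 (labels ;00/;01 skipped at this minute). Total = 251748 + 12588 + 812 = 265148.

265148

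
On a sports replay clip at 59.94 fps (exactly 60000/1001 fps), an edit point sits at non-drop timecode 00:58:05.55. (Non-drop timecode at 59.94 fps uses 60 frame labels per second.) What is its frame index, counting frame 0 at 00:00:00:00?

209155

Total seconds to the label: (0 × 3600 + 58 × 60 + 5) = 3485.
Frame index = 3485 × 60 + 55 = 209155.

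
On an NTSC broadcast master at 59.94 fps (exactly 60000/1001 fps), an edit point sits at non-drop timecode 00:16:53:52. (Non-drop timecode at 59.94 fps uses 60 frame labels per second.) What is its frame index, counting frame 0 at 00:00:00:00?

Total seconds to the label: (0 × 3600 + 16 × 60 + 53) = 1013.
Frame index = 1013 × 60 + 52 = 60832.

60832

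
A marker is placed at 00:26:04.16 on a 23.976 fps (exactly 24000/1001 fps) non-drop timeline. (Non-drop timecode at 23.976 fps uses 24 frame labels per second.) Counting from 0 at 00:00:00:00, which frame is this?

37552

Total seconds to the label: (0 × 3600 + 26 × 60 + 4) = 1564.
Frame index = 1564 × 24 + 16 = 37552.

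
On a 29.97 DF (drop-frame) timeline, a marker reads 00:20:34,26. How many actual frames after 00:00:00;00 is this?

37010

Complete 10-minute blocks: 2, each 17982 frames → 35964.
Remaining 0 whole minutes in the current block: 0 frames.
Within the current minute: 34 × 30 + 26 = 1046. Total = 35964 + 0 + 1046 = 37010.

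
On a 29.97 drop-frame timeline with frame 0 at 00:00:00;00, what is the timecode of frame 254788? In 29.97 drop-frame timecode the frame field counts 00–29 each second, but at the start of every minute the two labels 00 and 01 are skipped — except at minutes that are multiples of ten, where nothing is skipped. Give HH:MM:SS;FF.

02:21:41;12

Each 10-minute DF block holds 10 × 60 × 30 − 9 × 2 = 17982 frames. 254788 ÷ 17982 → 14 full blocks, remainder 3040.
Within the partial block the first minute is 1800 frames and each further minute 1798, so 1 further minute boundary passed. Total skipped labels = 18 × 14 + 2 × 1 = 254.
Non-drop label index = 254788 + 254 = 255042; at 30 labels/s that is 02:21:41:12, i.e. DF 02:21:41;12.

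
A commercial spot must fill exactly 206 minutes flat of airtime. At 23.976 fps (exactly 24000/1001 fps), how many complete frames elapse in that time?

296343 frames

206 min = 12360 s.
Frames = 12360 × 24000/1001 = 296640000/1001 ≈ 296343.6563.
Complete frames: 296343.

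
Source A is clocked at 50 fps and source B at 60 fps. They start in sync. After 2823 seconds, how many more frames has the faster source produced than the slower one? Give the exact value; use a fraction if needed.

28230 frames

A emits 50 × 2823 = 141150 frames; B emits 60 × 2823 = 169380.
Difference = 28230 frames; B is ahead of A.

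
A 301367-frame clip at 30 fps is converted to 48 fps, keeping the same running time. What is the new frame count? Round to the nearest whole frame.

482187 frames

Frames at target rate = 301367 × (48) / (30) = 2410936/5 ≈ 482187.200.
Nearest whole frame: 482187.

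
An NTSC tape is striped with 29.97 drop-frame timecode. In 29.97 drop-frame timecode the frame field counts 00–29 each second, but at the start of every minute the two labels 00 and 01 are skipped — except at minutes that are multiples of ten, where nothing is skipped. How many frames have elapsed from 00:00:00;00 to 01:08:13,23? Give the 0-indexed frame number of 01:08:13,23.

122689

Complete 10-minute blocks: 6, each 17982 frames → 107892.
Remaining 8 whole minutes in the current block: 1800 + 7 × 1798 = 14386 frames.
Within the current minute: 13 × 30 + 23 − 2 = 411 (labels ;00/;01 skipped at this minute). Total = 107892 + 14386 + 411 = 122689.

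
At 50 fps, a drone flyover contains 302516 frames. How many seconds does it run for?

6050.32 seconds

Running time = 302516 / (50) = 6050.32 s.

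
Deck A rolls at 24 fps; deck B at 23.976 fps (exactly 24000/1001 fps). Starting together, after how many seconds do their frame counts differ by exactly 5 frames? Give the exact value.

5005/24 seconds

The gap grows by |24000/1001 − 24| = 24/1001 frames per second.
Time for a 5-frame gap: 5 ÷ (24/1001) = 5005/24 s.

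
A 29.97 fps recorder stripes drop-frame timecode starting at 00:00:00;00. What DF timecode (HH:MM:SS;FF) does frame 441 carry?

00:00:14;21

Each 10-minute DF block holds 10 × 60 × 30 − 9 × 2 = 17982 frames. 441 ÷ 17982 → 0 full blocks, remainder 441.
Within the partial block the first minute is 1800 frames and each further minute 1798, so 0 further minute boundaries passed. Total skipped labels = 18 × 0 + 2 × 0 = 0.
Non-drop label index = 441 + 0 = 441; at 30 labels/s that is 00:00:14:21, i.e. DF 00:00:14;21.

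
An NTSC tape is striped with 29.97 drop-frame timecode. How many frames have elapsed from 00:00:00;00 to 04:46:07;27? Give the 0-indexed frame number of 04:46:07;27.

514521

As if non-drop at 30 labels/s: (4 × 3600 + 46 × 60 + 7) × 30 + 27 = 515037.
Minute boundaries passed: 286; those not divisible by 10: 286 − 28 = 258; dropped labels = 2 × 258 = 516.
Actual frame index = 515037 − 516 = 514521.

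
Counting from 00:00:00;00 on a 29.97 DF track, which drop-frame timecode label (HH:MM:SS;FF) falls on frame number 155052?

01:26:13;18

Ten DF minutes hold 17982 frames, so frame 155052 lies in block 8 (frames 143856–161837) with 11196 frames into that block.
The block's first minute is 1800 frames and the rest 1798 each; 11196 frames reaches minute 6, so 8 × 18 + 6 × 2 = 156 labels have been skipped so far.
Adding those back, label number 155052 + 156 = 155208 at 30 labels/s is 5173 s + 18 f = 1 h 26 min 13 s frame 18, i.e. 01:26:13;18.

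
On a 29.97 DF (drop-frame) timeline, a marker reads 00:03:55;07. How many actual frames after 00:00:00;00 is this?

Complete 10-minute blocks: 0, each 17982 frames → 0.
Remaining 3 whole minutes in the current block: 1800 + 2 × 1798 = 5396 frames.
Within the current minute: 55 × 30 + 7 − 2 = 1655 (labels ;00/;01 skipped at this minute). Total = 0 + 5396 + 1655 = 7051.

7051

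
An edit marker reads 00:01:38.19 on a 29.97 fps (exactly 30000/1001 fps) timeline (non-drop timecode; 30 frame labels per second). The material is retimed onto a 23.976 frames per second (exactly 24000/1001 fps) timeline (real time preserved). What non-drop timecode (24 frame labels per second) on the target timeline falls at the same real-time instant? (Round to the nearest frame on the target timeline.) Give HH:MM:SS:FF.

Source frame index: (0×3600 + 1×60 + 38) × 30 + 19 = 2959.
Real time: 2959 / (30000/1001) = 2961959/30000 s.
Target frame: (2961959/30000) × (24000/1001) = 11836/5 ≈ 2367.200 → 2367.
At 24 labels/s: frame 2367 → 00:01:38:15.

00:01:38:15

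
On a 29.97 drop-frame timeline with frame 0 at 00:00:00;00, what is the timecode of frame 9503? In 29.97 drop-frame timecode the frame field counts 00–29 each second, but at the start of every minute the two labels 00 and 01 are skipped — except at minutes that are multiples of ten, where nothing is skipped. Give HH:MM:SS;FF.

Ten DF minutes hold 17982 frames, so frame 9503 lies in block 0 (frames 0–17981) with 9503 frames into that block.
The block's first minute is 1800 frames and the rest 1798 each; 9503 frames reaches minute 5, so 0 × 18 + 5 × 2 = 10 labels have been skipped so far.
Adding those back, label number 9503 + 10 = 9513 at 30 labels/s is 317 s + 3 f = 0 h 5 min 17 s frame 3, i.e. 00:05:17;03.

00:05:17;03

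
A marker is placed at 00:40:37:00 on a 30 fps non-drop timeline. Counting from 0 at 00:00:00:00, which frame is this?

73110

Total seconds to the label: (0 × 3600 + 40 × 60 + 37) = 2437.
Frame index = 2437 × 30 + 0 = 73110.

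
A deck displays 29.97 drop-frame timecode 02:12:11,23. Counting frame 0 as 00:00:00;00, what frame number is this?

As if non-drop at 30 labels/s: (2 × 3600 + 12 × 60 + 11) × 30 + 23 = 237953.
Minute boundaries passed: 132; those not divisible by 10: 132 − 13 = 119; dropped labels = 2 × 119 = 238.
Actual frame index = 237953 − 238 = 237715.

237715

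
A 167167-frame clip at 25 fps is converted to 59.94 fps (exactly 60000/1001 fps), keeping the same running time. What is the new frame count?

400800 frames

Target frames = source frames × (target rate / source rate) = 167167 × (60000/1001)/(25) = 167167 × 2400/1001 = 400800.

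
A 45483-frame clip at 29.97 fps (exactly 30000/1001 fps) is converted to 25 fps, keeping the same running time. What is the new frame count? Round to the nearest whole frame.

Frames at target rate = 45483 × (25) / (30000/1001) = 15176161/400 ≈ 37940.402.
Nearest whole frame: 37940.

37940 frames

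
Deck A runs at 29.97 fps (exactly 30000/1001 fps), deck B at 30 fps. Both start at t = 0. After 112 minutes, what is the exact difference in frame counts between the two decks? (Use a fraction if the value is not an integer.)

112 min = 6720 s.
A emits 30000/1001 × 6720 = 28800000/143 frames; B emits 30 × 6720 = 201600.
Difference = 28800/143 frames (≈ 201.3986); B is ahead of A.

28800/143 frames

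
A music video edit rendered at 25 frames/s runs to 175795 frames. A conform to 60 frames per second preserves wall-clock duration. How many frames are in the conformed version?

Target frames = source frames × (target rate / source rate) = 175795 × (60)/(25) = 175795 × 12/5 = 421908.

421908 frames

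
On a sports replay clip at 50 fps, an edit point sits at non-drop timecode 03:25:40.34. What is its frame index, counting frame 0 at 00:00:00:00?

Total seconds to the label: (3 × 3600 + 25 × 60 + 40) = 12340.
Frame index = 12340 × 50 + 34 = 617034.

frame 617034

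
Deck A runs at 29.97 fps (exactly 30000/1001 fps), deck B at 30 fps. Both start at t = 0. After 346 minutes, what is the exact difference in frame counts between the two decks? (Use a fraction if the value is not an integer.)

346 min = 20760 s.
A emits 30000/1001 × 20760 = 622800000/1001 frames; B emits 30 × 20760 = 622800.
Difference = 622800/1001 frames (≈ 622.1778); B is ahead of A.

622800/1001 frames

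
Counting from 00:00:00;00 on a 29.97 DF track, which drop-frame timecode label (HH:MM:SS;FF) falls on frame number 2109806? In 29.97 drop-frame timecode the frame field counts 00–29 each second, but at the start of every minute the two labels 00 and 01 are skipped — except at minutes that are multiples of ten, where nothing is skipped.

Ten DF minutes hold 17982 frames, so frame 2109806 lies in block 117 (frames 2103894–2121875) with 5912 frames into that block.
The block's first minute is 1800 frames and the rest 1798 each; 5912 frames reaches minute 3, so 117 × 18 + 3 × 2 = 2112 labels have been skipped so far.
Adding those back, label number 2109806 + 2112 = 2111918 at 30 labels/s is 70397 s + 8 f = 19 h 33 min 17 s frame 8, i.e. 19:33:17;08.

19:33:17;08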